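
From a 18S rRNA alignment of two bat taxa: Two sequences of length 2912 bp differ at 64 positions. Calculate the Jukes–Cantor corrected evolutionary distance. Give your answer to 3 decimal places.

0.022

p = 64/2912 ≈ 0.021978.
d = −(3/4) ln(1 − 4p/3) = −0.75 ln(1 − 0.029304) = −0.75 ln(0.970696)
  = −0.75 × (-0.029742) = 0.022307 substitutions/site.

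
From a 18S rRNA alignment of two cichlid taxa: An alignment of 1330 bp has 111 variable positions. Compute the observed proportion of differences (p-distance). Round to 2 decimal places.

0.08

p = 111/1330 = 0.083458… ≈ 0.08 (to 2 d.p.).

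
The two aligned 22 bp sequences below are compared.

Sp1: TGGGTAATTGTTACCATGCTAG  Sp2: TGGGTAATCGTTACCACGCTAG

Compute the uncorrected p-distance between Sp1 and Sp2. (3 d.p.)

The sequences differ at 2 of 22 positions (sites 9, 17).
p = 2/22 = 0.090909… ≈ 0.091 (to 3 d.p.).

0.091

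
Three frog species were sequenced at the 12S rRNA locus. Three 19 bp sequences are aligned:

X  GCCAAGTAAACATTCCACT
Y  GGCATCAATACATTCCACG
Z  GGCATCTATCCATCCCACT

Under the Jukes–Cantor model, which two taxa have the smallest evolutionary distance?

X–Y: 6/19 differ, p = 0.316, d = 0.410.
X–Z: 6/19 differ, p = 0.316, d = 0.410.
Y–Z: 4/19 differ, p = 0.211, d = 0.247.
The smallest distance is between Y and Z.

Y and Z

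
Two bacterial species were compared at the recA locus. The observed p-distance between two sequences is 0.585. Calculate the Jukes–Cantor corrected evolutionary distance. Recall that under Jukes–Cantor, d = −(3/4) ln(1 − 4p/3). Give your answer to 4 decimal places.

d = −(3/4) ln(1 − 4p/3) = −0.75 ln(1 − 0.78) = −0.75 ln(0.22)
  = −0.75 × (-1.514128) = 1.135596 substitutions/site.

1.1356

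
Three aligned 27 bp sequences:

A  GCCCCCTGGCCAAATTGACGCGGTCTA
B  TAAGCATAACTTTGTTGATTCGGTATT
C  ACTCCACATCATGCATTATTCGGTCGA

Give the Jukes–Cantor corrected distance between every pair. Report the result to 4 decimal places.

A–B: 15/27 sites differ → p ≈ 0.555556, d = −0.75 ln(1 − 0.740741) = 1.012446 ≈ 1.0124.
A–C: 15/27 sites differ → p ≈ 0.555556, d = −0.75 ln(1 − 0.740741) = 1.012446 ≈ 1.0124.
B–C: 14/27 sites differ → p ≈ 0.518519, d = −0.75 ln(1 − 0.691359) = 0.881682 ≈ 0.8817.

d(A,B) = 1.0124, d(A,C) = 1.0124, d(B,C) = 0.8817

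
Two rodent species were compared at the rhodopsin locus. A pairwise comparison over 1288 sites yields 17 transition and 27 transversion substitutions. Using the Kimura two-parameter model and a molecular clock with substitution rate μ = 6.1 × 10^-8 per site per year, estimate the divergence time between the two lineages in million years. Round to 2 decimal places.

P = 17/1288 ≈ 0.013199 and Q = 27/1288 ≈ 0.020963.
Under the Kimura two-parameter model, d = −½ ln(1 − 2P − Q) − ¼ ln(1 − 2Q).
1 − 2P − Q = 0.952639, giving −½ ln(0.952639) = 0.024260.
1 − 2Q = 0.958074, giving −¼ ln(0.958074) = 0.010708.
d = 0.024260 + 0.010708 = 0.034968.
Under a molecular clock d = 2μt, so t = d/(2μ) = 0.034968 / (2 × 6.1 × 10^-8) = 0.29 million years.

0.29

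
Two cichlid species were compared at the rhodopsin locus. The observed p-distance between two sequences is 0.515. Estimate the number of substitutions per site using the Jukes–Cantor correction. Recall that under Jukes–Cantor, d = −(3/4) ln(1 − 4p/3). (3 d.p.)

0.870

d = −(3/4) ln(1 − 4p/3) = −0.75 ln(1 − 0.686667) = −0.75 ln(0.313333)
  = −0.75 × (-1.160489) = 0.870367 substitutions/site.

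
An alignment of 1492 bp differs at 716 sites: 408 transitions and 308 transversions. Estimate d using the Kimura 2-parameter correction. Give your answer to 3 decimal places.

0.833

P = 408/1492 ≈ 0.273458 and Q = 308/1492 ≈ 0.206434.
Under the Kimura two-parameter model, d = −½ ln(1 − 2P − Q) − ¼ ln(1 − 2Q).
1 − 2P − Q = 0.24665, giving −½ ln(0.24665) = 0.699892.
1 − 2Q = 0.587132, giving −¼ ln(0.587132) = 0.133126.
d = 0.699892 + 0.133126 = 0.833018.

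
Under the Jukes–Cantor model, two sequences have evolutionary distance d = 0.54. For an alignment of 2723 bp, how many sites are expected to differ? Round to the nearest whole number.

1048

Invert JC69: p = (3/4)(1 − e^(−4d/3)) = 0.75 × (1 − e^(-0.72)) = 0.75 × (1 − 0.486752) = 0.384936.
Expected differing sites = pL ≈ 0.384936 × 2723 = 1048.180728 ≈ 1048.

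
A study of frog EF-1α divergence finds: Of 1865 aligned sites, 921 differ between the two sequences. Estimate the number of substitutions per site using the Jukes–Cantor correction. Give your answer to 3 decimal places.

0.806

p = 921/1865 ≈ 0.493834.
d = −(3/4) ln(1 − 4p/3) = −0.75 ln(1 − 0.658445) = −0.75 ln(0.341555)
  = −0.75 × (-1.074247) = 0.805685 substitutions/site.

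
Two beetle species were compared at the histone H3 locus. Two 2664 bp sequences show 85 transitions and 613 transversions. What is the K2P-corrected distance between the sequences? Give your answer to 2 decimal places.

P = 85/2664 ≈ 0.031907 and Q = 613/2664 ≈ 0.230105.
Under the Kimura two-parameter model, d = −½ ln(1 − 2P − Q) − ¼ ln(1 − 2Q).
1 − 2P − Q = 0.706081, giving −½ ln(0.706081) = 0.174013.
1 − 2Q = 0.53979, giving −¼ ln(0.53979) = 0.154144.
d = 0.174013 + 0.154144 = 0.328157.

0.33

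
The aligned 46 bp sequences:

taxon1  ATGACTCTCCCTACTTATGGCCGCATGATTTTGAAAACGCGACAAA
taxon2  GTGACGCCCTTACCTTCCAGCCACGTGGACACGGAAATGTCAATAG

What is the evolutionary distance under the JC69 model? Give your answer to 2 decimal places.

0.89

The sequences differ at 24 of 46 sites, so p = 24/46 ≈ 0.521739.
d = −(3/4) ln(1 − 4p/3) = −0.75 ln(1 − 0.695652) = −0.75 ln(0.304348)
  = −0.75 × (-1.189583) = 0.892187 substitutions/site.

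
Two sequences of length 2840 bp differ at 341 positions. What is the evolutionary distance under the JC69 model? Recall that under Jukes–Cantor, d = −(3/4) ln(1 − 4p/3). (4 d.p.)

p = 341/2840 ≈ 0.12007.
d = −(3/4) ln(1 − 4p/3) = −0.75 ln(1 − 0.160093) = −0.75 ln(0.839907)
  = −0.75 × (-0.174464) = 0.130848 substitutions/site.

0.1308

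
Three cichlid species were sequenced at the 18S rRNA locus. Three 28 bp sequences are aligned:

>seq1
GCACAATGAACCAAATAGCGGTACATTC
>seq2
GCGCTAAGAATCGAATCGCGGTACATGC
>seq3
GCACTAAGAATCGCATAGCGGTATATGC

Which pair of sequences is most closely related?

seq2 and seq3

seq1–seq2: 7/28 differ, p = 0.250, d = 0.304.
seq1–seq3: 7/28 differ, p = 0.250, d = 0.304.
seq2–seq3: 4/28 differ, p = 0.143, d = 0.158.
The smallest distance is between seq2 and seq3.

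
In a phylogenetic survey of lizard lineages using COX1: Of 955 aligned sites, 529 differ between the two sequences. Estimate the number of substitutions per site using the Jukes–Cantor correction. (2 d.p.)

1.01

p = 529/955 ≈ 0.553927.
d = −(3/4) ln(1 − 4p/3) = −0.75 ln(1 − 0.738569) = −0.75 ln(0.261431)
  = −0.75 × (-1.341585) = 1.006189 substitutions/site.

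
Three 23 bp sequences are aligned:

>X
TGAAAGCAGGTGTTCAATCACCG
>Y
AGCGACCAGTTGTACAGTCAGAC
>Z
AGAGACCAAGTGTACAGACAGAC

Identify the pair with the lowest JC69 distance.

X–Y: 10/23 differ, p = 0.435, d = 0.650.
X–Z: 10/23 differ, p = 0.435, d = 0.650.
Y–Z: 4/23 differ, p = 0.174, d = 0.198.
The smallest distance is between Y and Z.

Y and Z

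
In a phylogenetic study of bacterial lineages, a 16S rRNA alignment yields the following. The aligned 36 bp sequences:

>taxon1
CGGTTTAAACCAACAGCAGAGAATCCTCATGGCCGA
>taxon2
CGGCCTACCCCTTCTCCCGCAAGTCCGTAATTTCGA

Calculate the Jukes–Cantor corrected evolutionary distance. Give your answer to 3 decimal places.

The sequences differ at 18 of 36 sites, so p = 18/36 = 0.5.
d = −(3/4) ln(1 − 4p/3) = −0.75 ln(1 − 0.666667) = −0.75 ln(0.333333)
  = −0.75 × (-1.098613) = 0.823960 substitutions/site.

0.824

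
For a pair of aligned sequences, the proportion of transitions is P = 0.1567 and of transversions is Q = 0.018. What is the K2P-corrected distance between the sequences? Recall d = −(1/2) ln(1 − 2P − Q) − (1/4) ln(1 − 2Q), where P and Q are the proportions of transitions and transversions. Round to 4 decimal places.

0.2105

Under the Kimura two-parameter model, d = −½ ln(1 − 2P − Q) − ¼ ln(1 − 2Q).
1 − 2P − Q = 0.6686, giving −½ ln(0.6686) = 0.201285.
1 − 2Q = 0.964, giving −¼ ln(0.964) = 0.009166.
d = 0.201285 + 0.009166 = 0.210451.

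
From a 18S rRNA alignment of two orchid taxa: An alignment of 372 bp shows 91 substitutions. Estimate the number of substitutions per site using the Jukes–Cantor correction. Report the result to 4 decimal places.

0.2961

p = 91/372 ≈ 0.244624.
d = −(3/4) ln(1 − 4p/3) = −0.75 ln(1 − 0.326165) = −0.75 ln(0.673835)
  = −0.75 × (-0.394770) = 0.296078 substitutions/site.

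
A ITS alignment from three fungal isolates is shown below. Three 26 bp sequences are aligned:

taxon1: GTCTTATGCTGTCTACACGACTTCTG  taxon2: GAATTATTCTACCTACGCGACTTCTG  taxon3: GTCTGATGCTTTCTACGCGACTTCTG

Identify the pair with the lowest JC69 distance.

taxon1–taxon2: 6/26 differ, p = 0.231, d = 0.276.
taxon1–taxon3: 3/26 differ, p = 0.115, d = 0.125.
taxon2–taxon3: 6/26 differ, p = 0.231, d = 0.276.
The smallest distance is between taxon1 and taxon3.

taxon1 and taxon3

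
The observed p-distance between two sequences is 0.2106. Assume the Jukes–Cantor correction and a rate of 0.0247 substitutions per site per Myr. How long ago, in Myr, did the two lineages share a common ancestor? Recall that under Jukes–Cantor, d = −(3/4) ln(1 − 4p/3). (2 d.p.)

5.00

d = −(3/4) ln(1 − 4p/3) = −0.75 ln(1 − 0.2808) = −0.75 ln(0.7192)
  = −0.75 × (-0.329616) = 0.247212 substitutions/site.
Under a molecular clock d = 2μt, so t = d/(2μ) = 0.247212 / (2 × 0.0247) = 5.00 Myr.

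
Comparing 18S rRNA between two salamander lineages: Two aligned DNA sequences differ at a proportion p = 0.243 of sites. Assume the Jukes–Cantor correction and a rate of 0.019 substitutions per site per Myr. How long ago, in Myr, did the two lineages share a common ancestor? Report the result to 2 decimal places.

7.73

d = −(3/4) ln(1 − 4p/3) = −0.75 ln(1 − 0.324) = −0.75 ln(0.676)
  = −0.75 × (-0.391562) = 0.293672 substitutions/site.
Under a molecular clock d = 2μt, so t = d/(2μ) = 0.293672 / (2 × 0.019) = 7.73 Myr.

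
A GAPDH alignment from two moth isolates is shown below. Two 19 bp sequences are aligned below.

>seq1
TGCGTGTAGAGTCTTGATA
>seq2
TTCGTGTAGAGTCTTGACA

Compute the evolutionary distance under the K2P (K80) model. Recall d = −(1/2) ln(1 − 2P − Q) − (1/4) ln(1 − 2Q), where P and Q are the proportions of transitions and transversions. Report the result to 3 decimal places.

0.114

Of 19 sites, 1 differences are transitions and 1 are transversions, so P = 1/19 ≈ 0.052632 and Q = 1/19 ≈ 0.052632.
Under the Kimura two-parameter model, d = −½ ln(1 − 2P − Q) − ¼ ln(1 − 2Q).
1 − 2P − Q = 0.842104, giving −½ ln(0.842104) = 0.085926.
1 − 2Q = 0.894736, giving −¼ ln(0.894736) = 0.027807.
d = 0.085926 + 0.027807 = 0.113733.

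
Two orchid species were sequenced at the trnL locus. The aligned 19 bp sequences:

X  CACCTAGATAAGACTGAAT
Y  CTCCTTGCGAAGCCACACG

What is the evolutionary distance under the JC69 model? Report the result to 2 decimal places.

0.75

The sequences differ at 9 of 19 sites (2, 6, 8, 9, 13, 15, 16, 18, 19), so p = 9/19 ≈ 0.473684.
d = −(3/4) ln(1 − 4p/3) = −0.75 ln(1 − 0.631579) = −0.75 ln(0.368421)
  = −0.75 × (-0.998529) = 0.748897 substitutions/site.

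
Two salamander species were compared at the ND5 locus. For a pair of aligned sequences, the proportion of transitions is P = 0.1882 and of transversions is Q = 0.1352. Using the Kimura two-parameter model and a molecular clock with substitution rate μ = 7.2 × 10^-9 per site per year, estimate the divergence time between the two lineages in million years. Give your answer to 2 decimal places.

30.36

Under the Kimura two-parameter model, d = −½ ln(1 − 2P − Q) − ¼ ln(1 − 2Q).
1 − 2P − Q = 0.4884, giving −½ ln(0.4884) = 0.358310.
1 − 2Q = 0.7296, giving −¼ ln(0.7296) = 0.078815.
d = 0.358310 + 0.078815 = 0.437125.
Under a molecular clock d = 2μt, so t = d/(2μ) = 0.437125 / (2 × 7.2 × 10^-9) = 30.36 million years.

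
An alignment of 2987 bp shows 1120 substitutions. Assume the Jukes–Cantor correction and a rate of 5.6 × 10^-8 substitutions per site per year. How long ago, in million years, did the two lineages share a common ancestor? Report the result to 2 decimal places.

4.64

p = 1120/2987 ≈ 0.374958.
d = −(3/4) ln(1 − 4p/3) = −0.75 ln(1 − 0.499944) = −0.75 ln(0.500056)
  = −0.75 × (-0.693035) = 0.519776 substitutions/site.
Under a molecular clock d = 2μt, so t = d/(2μ) = 0.519776 / (2 × 5.6 × 10^-8) = 4.64 million years.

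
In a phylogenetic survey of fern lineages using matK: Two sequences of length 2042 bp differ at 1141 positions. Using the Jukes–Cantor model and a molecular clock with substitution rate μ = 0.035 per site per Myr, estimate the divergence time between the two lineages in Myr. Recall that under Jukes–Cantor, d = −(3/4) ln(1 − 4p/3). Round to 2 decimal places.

p = 1141/2042 ≈ 0.558766.
d = −(3/4) ln(1 − 4p/3) = −0.75 ln(1 − 0.745021) = −0.75 ln(0.254979)
  = −0.75 × (-1.366574) = 1.024931 substitutions/site.
Under a molecular clock d = 2μt, so t = d/(2μ) = 1.024931 / (2 × 0.035) = 14.64 Myr.

14.64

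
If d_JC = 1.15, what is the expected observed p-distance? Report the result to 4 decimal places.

p = (3/4)(1 − e^(−4d/3)) = 0.75 × (1 − e^(-1.533333)) = 0.75 × (1 − 0.215815) = 0.588139.

0.5881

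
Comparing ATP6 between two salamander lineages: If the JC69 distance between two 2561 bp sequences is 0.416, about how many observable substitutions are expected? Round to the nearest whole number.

Invert JC69: p = (3/4)(1 − e^(−4d/3)) = 0.75 × (1 − e^(-0.554667)) = 0.75 × (1 − 0.574263) = 0.319303.
Expected differing sites = pL ≈ 0.319303 × 2561 = 817.734983 ≈ 818.

818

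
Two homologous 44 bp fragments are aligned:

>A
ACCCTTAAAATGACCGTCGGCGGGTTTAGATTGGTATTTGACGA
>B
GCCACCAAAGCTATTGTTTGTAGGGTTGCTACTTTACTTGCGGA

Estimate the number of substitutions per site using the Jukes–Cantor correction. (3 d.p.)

0.974

The sequences differ at 24 of 44 sites, so p = 24/44 ≈ 0.545455.
d = −(3/4) ln(1 − 4p/3) = −0.75 ln(1 − 0.727273) = −0.75 ln(0.272727)
  = −0.75 × (-1.299284) = 0.974463 substitutions/site.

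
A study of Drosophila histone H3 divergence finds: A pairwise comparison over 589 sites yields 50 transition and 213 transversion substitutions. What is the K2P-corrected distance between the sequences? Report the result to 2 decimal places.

0.70

P = 50/589 ≈ 0.08489 and Q = 213/589 ≈ 0.36163.
Under the Kimura two-parameter model, d = −½ ln(1 − 2P − Q) − ¼ ln(1 − 2Q).
1 − 2P − Q = 0.46859, giving −½ ln(0.46859) = 0.379014.
1 − 2Q = 0.27674, giving −¼ ln(0.27674) = 0.321169.
d = 0.379014 + 0.321169 = 0.700183.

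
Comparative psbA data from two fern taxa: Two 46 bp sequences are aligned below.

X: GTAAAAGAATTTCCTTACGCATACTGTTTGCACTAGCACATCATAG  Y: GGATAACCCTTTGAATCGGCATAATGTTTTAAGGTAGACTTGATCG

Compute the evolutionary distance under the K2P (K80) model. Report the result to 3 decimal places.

0.835

Of 46 sites, 1 differences are transitions and 20 are transversions, so P = 1/46 ≈ 0.021739 and Q = 20/46 ≈ 0.434783.
Under the Kimura two-parameter model, d = −½ ln(1 − 2P − Q) − ¼ ln(1 − 2Q).
1 − 2P − Q = 0.521739, giving −½ ln(0.521739) = 0.325294.
1 − 2Q = 0.130434, giving −¼ ln(0.130434) = 0.509222.
d = 0.325294 + 0.509222 = 0.834516.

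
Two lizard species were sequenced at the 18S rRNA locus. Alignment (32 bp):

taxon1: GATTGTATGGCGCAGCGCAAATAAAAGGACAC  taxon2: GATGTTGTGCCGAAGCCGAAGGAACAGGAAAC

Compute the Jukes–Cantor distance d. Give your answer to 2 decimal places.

0.46

The sequences differ at 11 of 32 sites, so p = 11/32 = 0.34375.
d = −(3/4) ln(1 − 4p/3) = −0.75 ln(1 − 0.458333) = −0.75 ln(0.541667)
  = −0.75 × (-0.613104) = 0.459828 substitutions/site.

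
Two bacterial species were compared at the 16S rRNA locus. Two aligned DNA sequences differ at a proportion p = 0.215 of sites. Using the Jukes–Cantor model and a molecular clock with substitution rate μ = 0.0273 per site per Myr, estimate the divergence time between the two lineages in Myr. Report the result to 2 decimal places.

4.64

d = −(3/4) ln(1 − 4p/3) = −0.75 ln(1 − 0.286667) = −0.75 ln(0.713333)
  = −0.75 × (-0.337807) = 0.253355 substitutions/site.
Under a molecular clock d = 2μt, so t = d/(2μ) = 0.253355 / (2 × 0.0273) = 4.64 Myr.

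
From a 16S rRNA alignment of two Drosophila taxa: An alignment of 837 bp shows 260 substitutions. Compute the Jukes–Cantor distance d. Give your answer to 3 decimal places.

0.401

p = 260/837 ≈ 0.310633.
d = −(3/4) ln(1 − 4p/3) = −0.75 ln(1 − 0.414177) = −0.75 ln(0.585823)
  = −0.75 × (-0.534738) = 0.401054 substitutions/site.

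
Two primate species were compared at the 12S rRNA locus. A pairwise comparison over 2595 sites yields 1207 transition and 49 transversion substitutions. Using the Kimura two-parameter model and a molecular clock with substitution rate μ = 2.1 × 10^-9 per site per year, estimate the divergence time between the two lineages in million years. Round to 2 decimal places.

P = 1207/2595 ≈ 0.465125 and Q = 49/2595 ≈ 0.018882.
Under the Kimura two-parameter model, d = −½ ln(1 − 2P − Q) − ¼ ln(1 − 2Q).
1 − 2P − Q = 0.050868, giving −½ ln(0.050868) = 1.489261.
1 − 2Q = 0.962236, giving −¼ ln(0.962236) = 0.009624.
d = 1.489261 + 0.009624 = 1.498885.
Under a molecular clock d = 2μt, so t = d/(2μ) = 1.498885 / (2 × 2.1 × 10^-9) = 356.88 million years.

356.88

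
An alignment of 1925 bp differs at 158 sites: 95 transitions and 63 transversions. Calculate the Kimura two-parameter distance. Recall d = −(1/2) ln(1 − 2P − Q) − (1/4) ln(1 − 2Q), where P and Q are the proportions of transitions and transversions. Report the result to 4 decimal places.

P = 95/1925 ≈ 0.049351 and Q = 63/1925 ≈ 0.032727.
Under the Kimura two-parameter model, d = −½ ln(1 − 2P − Q) − ¼ ln(1 − 2Q).
1 − 2P − Q = 0.868571, giving −½ ln(0.868571) = 0.070453.
1 − 2Q = 0.934546, giving −¼ ln(0.934546) = 0.016924.
d = 0.070453 + 0.016924 = 0.087377.

0.0874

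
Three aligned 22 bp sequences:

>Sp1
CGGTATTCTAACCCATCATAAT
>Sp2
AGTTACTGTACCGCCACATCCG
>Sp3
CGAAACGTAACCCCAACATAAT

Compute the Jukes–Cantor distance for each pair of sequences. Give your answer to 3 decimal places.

Sp1–Sp2: 11/22 sites differ → p = 0.5, d = −0.75 ln(1 − 0.666667) = 0.823960 ≈ 0.824.
Sp1–Sp3: 8/22 sites differ → p ≈ 0.363636, d = −0.75 ln(1 − 0.484848) = 0.497470 ≈ 0.497.
Sp2–Sp3: 11/22 sites differ → p = 0.5, d = −0.75 ln(1 − 0.666667) = 0.823960 ≈ 0.824.

d(Sp1,Sp2) = 0.824, d(Sp1,Sp3) = 0.497, d(Sp2,Sp3) = 0.824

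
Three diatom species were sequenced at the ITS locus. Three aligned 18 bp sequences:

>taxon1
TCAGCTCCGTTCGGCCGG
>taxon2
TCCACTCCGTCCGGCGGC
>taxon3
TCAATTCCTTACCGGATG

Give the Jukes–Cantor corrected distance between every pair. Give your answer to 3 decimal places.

taxon1–taxon2: 5/18 sites differ → p ≈ 0.277778, d = −0.75 ln(1 − 0.370371) = 0.346968 ≈ 0.347.
taxon1–taxon3: 8/18 sites differ → p ≈ 0.444444, d = −0.75 ln(1 − 0.592592) = 0.673455 ≈ 0.673.
taxon2–taxon3: 9/18 sites differ → p = 0.5, d = −0.75 ln(1 − 0.666667) = 0.823960 ≈ 0.824.

d(taxon1,taxon2) = 0.347, d(taxon1,taxon3) = 0.673, d(taxon2,taxon3) = 0.824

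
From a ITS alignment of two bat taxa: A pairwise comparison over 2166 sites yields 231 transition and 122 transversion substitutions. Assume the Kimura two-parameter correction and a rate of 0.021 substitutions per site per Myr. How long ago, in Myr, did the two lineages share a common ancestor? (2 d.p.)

P = 231/2166 ≈ 0.106648 and Q = 122/2166 ≈ 0.056325.
Under the Kimura two-parameter model, d = −½ ln(1 − 2P − Q) − ¼ ln(1 − 2Q).
1 − 2P − Q = 0.730379, giving −½ ln(0.730379) = 0.157096.
1 − 2Q = 0.88735, giving −¼ ln(0.88735) = 0.029879.
d = 0.157096 + 0.029879 = 0.186975.
Under a molecular clock d = 2μt, so t = d/(2μ) = 0.186975 / (2 × 0.021) = 4.45 Myr.

4.45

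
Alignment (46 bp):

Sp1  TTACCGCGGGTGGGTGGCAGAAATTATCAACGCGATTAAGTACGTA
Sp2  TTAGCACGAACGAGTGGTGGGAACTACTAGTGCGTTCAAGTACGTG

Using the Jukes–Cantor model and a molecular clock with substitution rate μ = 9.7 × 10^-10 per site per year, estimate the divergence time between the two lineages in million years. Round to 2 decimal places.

262.41

The sequences differ at 17 of 46 sites, so p = 17/46 ≈ 0.369565.
d = −(3/4) ln(1 − 4p/3) = −0.75 ln(1 − 0.492753) = −0.75 ln(0.507247)
  = −0.75 × (-0.678757) = 0.509068 substitutions/site.
Under a molecular clock d = 2μt, so t = d/(2μ) = 0.509068 / (2 × 9.7 × 10^-10) = 262.41 million years.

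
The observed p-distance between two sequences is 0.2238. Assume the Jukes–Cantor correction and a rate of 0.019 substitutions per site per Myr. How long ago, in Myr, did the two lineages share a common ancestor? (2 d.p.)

d = −(3/4) ln(1 − 4p/3) = −0.75 ln(1 − 0.2984) = −0.75 ln(0.7016)
  = −0.75 × (-0.354392) = 0.265794 substitutions/site.
Under a molecular clock d = 2μt, so t = d/(2μ) = 0.265794 / (2 × 0.019) = 6.99 Myr.

6.99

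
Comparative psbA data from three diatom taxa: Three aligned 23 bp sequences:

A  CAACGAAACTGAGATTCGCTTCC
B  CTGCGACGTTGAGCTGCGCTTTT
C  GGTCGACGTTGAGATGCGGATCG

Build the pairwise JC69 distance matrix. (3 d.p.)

A–B: 9/23 sites differ → p ≈ 0.391304, d = −0.75 ln(1 − 0.521739) = 0.553199 ≈ 0.553.
A–C: 10/23 sites differ → p ≈ 0.434783, d = −0.75 ln(1 − 0.579711) = 0.650110 ≈ 0.650.
B–C: 8/23 sites differ → p ≈ 0.347826, d = −0.75 ln(1 − 0.463768) = 0.467391 ≈ 0.467.

d(A,B) = 0.553, d(A,C) = 0.650, d(B,C) = 0.467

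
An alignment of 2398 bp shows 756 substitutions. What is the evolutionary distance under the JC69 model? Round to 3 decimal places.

0.409

p = 756/2398 ≈ 0.315263.
d = −(3/4) ln(1 − 4p/3) = −0.75 ln(1 − 0.420351) = −0.75 ln(0.579649)
  = −0.75 × (-0.545333) = 0.409000 substitutions/site.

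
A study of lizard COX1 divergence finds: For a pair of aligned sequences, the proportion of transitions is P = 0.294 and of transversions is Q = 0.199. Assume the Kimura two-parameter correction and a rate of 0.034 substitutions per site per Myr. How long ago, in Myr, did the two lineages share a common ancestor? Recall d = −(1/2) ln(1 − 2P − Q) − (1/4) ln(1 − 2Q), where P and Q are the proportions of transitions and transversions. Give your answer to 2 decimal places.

13.24

Under the Kimura two-parameter model, d = −½ ln(1 − 2P − Q) − ¼ ln(1 − 2Q).
1 − 2P − Q = 0.213, giving −½ ln(0.213) = 0.773232.
1 − 2Q = 0.602, giving −¼ ln(0.602) = 0.126874.
d = 0.773232 + 0.126874 = 0.900106.
Under a molecular clock d = 2μt, so t = d/(2μ) = 0.900106 / (2 × 0.034) = 13.24 Myr.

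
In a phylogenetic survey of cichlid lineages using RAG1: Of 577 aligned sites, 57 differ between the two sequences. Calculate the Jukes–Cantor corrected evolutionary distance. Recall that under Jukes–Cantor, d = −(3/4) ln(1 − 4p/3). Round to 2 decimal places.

0.11

p = 57/577 ≈ 0.098787.
d = −(3/4) ln(1 − 4p/3) = −0.75 ln(1 − 0.131716) = −0.75 ln(0.868284)
  = −0.75 × (-0.141236) = 0.105927 substitutions/site.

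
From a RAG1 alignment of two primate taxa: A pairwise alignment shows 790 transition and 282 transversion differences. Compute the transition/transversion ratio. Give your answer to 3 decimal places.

R = 790/282 = 2.801418… ≈ 2.801 (to 3 d.p.).

2.801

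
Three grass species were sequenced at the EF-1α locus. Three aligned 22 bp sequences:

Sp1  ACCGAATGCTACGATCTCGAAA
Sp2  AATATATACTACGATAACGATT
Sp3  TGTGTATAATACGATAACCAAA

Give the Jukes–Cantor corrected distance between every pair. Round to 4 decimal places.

d(Sp1,Sp2) = 0.5913, d(Sp1,Sp3) = 0.5913, d(Sp2,Sp3) = 0.4141

Sp1–Sp2: 9/22 sites differ → p ≈ 0.409091, d = −0.75 ln(1 − 0.545455) = 0.591344 ≈ 0.5913.
Sp1–Sp3: 9/22 sites differ → p ≈ 0.409091, d = −0.75 ln(1 − 0.545455) = 0.591344 ≈ 0.5913.
Sp2–Sp3: 7/22 sites differ → p ≈ 0.318182, d = −0.75 ln(1 − 0.424243) = 0.414052 ≈ 0.4141.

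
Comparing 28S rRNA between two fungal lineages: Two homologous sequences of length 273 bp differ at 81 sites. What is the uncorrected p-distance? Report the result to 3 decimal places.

p = 81/273 = 0.296703… ≈ 0.297 (to 3 d.p.).

0.297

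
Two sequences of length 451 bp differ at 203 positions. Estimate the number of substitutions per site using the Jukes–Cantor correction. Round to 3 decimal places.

0.687

p = 203/451 ≈ 0.450111.
d = −(3/4) ln(1 − 4p/3) = −0.75 ln(1 − 0.600148) = −0.75 ln(0.399852)
  = −0.75 × (-0.916661) = 0.687496 substitutions/site.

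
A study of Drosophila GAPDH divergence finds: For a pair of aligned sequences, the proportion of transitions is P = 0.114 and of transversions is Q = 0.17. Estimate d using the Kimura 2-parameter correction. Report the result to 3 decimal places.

0.358

Under the Kimura two-parameter model, d = −½ ln(1 − 2P − Q) − ¼ ln(1 − 2Q).
1 − 2P − Q = 0.602, giving −½ ln(0.602) = 0.253749.
1 − 2Q = 0.66, giving −¼ ln(0.66) = 0.103879.
d = 0.253749 + 0.103879 = 0.357628.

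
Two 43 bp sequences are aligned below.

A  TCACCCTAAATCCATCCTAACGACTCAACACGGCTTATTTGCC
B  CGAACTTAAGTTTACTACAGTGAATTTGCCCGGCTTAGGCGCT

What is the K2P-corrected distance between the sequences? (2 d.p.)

1.02

Of 43 sites, 14 differences are transitions and 8 are transversions, so P = 14/43 ≈ 0.325581 and Q = 8/43 ≈ 0.186047.
Under the Kimura two-parameter model, d = −½ ln(1 − 2P − Q) − ¼ ln(1 − 2Q).
1 − 2P − Q = 0.162791, giving −½ ln(0.162791) = 0.907644.
1 − 2Q = 0.627906, giving −¼ ln(0.627906) = 0.116341.
d = 0.907644 + 0.116341 = 1.023985.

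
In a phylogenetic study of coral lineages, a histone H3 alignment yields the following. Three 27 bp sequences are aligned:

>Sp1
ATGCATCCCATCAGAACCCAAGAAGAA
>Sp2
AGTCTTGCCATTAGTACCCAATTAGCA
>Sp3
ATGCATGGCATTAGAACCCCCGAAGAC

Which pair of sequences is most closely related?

Sp1–Sp2: 9/27 differ, p = 0.333, d = 0.441.
Sp1–Sp3: 6/27 differ, p = 0.222, d = 0.264.
Sp2–Sp3: 11/27 differ, p = 0.407, d = 0.588.
The smallest distance is between Sp1 and Sp3.

Sp1 and Sp3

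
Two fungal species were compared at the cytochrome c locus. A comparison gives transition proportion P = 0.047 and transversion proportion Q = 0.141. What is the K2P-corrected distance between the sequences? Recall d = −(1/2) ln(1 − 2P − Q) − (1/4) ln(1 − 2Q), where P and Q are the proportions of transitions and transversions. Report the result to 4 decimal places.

0.2168

Under the Kimura two-parameter model, d = −½ ln(1 − 2P − Q) − ¼ ln(1 − 2Q).
1 − 2P − Q = 0.765, giving −½ ln(0.765) = 0.133940.
1 − 2Q = 0.718, giving −¼ ln(0.718) = 0.082821.
d = 0.133940 + 0.082821 = 0.216761.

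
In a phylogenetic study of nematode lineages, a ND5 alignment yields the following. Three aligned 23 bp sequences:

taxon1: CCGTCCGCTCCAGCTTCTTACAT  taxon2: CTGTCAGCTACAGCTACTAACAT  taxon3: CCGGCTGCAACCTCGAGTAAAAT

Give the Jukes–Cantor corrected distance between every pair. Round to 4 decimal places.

taxon1–taxon2: 5/23 sites differ → p ≈ 0.217391, d = −0.75 ln(1 − 0.289855) = 0.256715 ≈ 0.2567.
taxon1–taxon3: 11/23 sites differ → p ≈ 0.478261, d = −0.75 ln(1 − 0.637681) = 0.761423 ≈ 0.7614.
taxon2–taxon3: 9/23 sites differ → p ≈ 0.391304, d = −0.75 ln(1 − 0.521739) = 0.553199 ≈ 0.5532.

d(taxon1,taxon2) = 0.2567, d(taxon1,taxon3) = 0.7614, d(taxon2,taxon3) = 0.5532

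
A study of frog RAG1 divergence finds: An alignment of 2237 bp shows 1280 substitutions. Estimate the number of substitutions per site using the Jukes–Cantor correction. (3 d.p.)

1.080

p = 1280/2237 ≈ 0.572195.
d = −(3/4) ln(1 − 4p/3) = −0.75 ln(1 − 0.762927) = −0.75 ln(0.237073)
  = −0.75 × (-1.439387) = 1.079540 substitutions/site.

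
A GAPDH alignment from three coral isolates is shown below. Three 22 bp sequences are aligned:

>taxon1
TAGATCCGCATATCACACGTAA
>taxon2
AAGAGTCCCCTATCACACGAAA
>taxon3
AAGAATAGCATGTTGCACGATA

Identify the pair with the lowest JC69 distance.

taxon1 and taxon2

taxon1–taxon2: 6/22 differ, p = 0.273, d = 0.339.
taxon1–taxon3: 9/22 differ, p = 0.409, d = 0.591.
taxon2–taxon3: 8/22 differ, p = 0.364, d = 0.497.
The smallest distance is between taxon1 and taxon2.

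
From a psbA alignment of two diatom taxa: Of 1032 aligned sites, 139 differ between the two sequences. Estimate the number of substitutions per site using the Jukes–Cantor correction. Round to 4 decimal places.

0.1485

p = 139/1032 ≈ 0.13469.
d = −(3/4) ln(1 − 4p/3) = −0.75 ln(1 − 0.179587) = −0.75 ln(0.820413)
  = −0.75 × (-0.197947) = 0.148460 substitutions/site.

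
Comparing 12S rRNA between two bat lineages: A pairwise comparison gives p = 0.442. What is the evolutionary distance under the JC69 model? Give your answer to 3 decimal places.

d = −(3/4) ln(1 − 4p/3) = −0.75 ln(1 − 0.589333) = −0.75 ln(0.410667)
  = −0.75 × (-0.889973) = 0.667480 substitutions/site.

0.667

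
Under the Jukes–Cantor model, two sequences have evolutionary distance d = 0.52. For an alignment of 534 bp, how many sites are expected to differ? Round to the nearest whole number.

200

Invert JC69: p = (3/4)(1 − e^(−4d/3)) = 0.75 × (1 − e^(-0.693333)) = 0.75 × (1 − 0.499907) = 0.375070.
Expected differing sites = pL ≈ 0.375070 × 534 = 200.28738 ≈ 200.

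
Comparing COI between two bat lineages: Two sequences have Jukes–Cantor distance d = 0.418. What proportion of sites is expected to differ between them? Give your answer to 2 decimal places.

p = (3/4)(1 − e^(−4d/3)) = 0.75 × (1 − e^(-0.557333)) = 0.75 × (1 − 0.572735) = 0.320449.

0.32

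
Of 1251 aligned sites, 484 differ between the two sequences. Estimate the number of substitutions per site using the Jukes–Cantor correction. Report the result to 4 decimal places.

p = 484/1251 ≈ 0.38689.
d = −(3/4) ln(1 − 4p/3) = −0.75 ln(1 − 0.515853) = −0.75 ln(0.484147)
  = −0.75 × (-0.725367) = 0.544025 substitutions/site.

0.5440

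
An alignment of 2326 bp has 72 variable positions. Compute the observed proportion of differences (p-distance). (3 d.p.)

0.031

p = 72/2326 = 0.030954… ≈ 0.031 (to 3 d.p.).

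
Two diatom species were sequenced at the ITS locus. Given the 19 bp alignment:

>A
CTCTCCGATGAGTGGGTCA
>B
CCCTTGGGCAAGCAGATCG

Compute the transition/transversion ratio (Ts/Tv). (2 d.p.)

9.00

Transitions are A↔G and C↔T; transversions are all other mismatches.
Transitions: 9. Transversions: 1.
R = 9/1 = 9.00.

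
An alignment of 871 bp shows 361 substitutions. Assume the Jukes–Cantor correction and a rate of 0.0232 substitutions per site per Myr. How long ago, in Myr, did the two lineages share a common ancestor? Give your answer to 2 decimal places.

13.00

p = 361/871 ≈ 0.414466.
d = −(3/4) ln(1 − 4p/3) = −0.75 ln(1 − 0.552621) = −0.75 ln(0.447379)
  = −0.75 × (-0.804349) = 0.603262 substitutions/site.
Under a molecular clock d = 2μt, so t = d/(2μ) = 0.603262 / (2 × 0.0232) = 13.00 Myr.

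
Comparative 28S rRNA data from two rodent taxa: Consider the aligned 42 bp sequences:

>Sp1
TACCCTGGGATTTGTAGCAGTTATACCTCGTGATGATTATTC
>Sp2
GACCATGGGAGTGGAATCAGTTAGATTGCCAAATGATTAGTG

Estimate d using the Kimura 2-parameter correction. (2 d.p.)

Of 42 sites, 3 differences are transitions and 12 are transversions, so P = 3/42 ≈ 0.071429 and Q = 12/42 ≈ 0.285714.
Under the Kimura two-parameter model, d = −½ ln(1 − 2P − Q) − ¼ ln(1 − 2Q).
1 − 2P − Q = 0.571428, giving −½ ln(0.571428) = 0.279808.
1 − 2Q = 0.428572, giving −¼ ln(0.428572) = 0.211824.
d = 0.279808 + 0.211824 = 0.491632.

0.49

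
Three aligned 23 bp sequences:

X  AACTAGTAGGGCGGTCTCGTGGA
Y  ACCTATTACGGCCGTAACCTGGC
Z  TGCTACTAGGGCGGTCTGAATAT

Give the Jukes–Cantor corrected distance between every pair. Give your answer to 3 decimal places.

X–Y: 8/23 sites differ → p ≈ 0.347826, d = −0.75 ln(1 − 0.463768) = 0.467391 ≈ 0.467.
X–Z: 9/23 sites differ → p ≈ 0.391304, d = −0.75 ln(1 − 0.521739) = 0.553199 ≈ 0.553.
Y–Z: 13/23 sites differ → p ≈ 0.565217, d = −0.75 ln(1 − 0.753623) = 1.050669 ≈ 1.051.

d(X,Y) = 0.467, d(X,Z) = 0.553, d(Y,Z) = 1.051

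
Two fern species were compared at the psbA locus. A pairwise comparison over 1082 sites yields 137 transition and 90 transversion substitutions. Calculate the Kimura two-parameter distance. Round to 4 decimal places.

P = 137/1082 ≈ 0.126617 and Q = 90/1082 ≈ 0.083179.
Under the Kimura two-parameter model, d = −½ ln(1 − 2P − Q) − ¼ ln(1 − 2Q).
1 − 2P − Q = 0.663587, giving −½ ln(0.663587) = 0.205048.
1 − 2Q = 0.833642, giving −¼ ln(0.833642) = 0.045488.
d = 0.205048 + 0.045488 = 0.250536.

0.2505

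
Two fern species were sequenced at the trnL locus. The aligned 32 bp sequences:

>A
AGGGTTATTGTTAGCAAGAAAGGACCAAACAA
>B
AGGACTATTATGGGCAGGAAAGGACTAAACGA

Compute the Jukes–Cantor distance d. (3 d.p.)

The sequences differ at 8 of 32 sites (4, 5, 10, 12, 13, 17, 26, 31), so p = 8/32 = 0.25.
d = −(3/4) ln(1 − 4p/3) = −0.75 ln(1 − 0.333333) = −0.75 ln(0.666667)
  = −0.75 × (-0.405465) = 0.304099 substitutions/site.

0.304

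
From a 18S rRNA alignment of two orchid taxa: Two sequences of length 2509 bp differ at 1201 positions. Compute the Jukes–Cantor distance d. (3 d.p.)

0.763

p = 1201/2509 ≈ 0.478677.
d = −(3/4) ln(1 − 4p/3) = −0.75 ln(1 − 0.638236) = −0.75 ln(0.361764)
  = −0.75 × (-1.016763) = 0.762572 substitutions/site.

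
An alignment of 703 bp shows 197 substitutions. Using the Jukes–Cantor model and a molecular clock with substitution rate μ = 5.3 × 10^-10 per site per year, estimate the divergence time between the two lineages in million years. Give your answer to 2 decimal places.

331.01

p = 197/703 ≈ 0.280228.
d = −(3/4) ln(1 − 4p/3) = −0.75 ln(1 − 0.373637) = −0.75 ln(0.626363)
  = −0.75 × (-0.467825) = 0.350869 substitutions/site.
Under a molecular clock d = 2μt, so t = d/(2μ) = 0.350869 / (2 × 5.3 × 10^-10) = 331.01 million years.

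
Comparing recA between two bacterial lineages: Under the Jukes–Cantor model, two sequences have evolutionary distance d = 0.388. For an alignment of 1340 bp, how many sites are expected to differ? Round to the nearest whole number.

406

Invert JC69: p = (3/4)(1 − e^(−4d/3)) = 0.75 × (1 − e^(-0.517333)) = 0.75 × (1 − 0.596108) = 0.302919.
Expected differing sites = pL ≈ 0.302919 × 1340 = 405.91146 ≈ 406.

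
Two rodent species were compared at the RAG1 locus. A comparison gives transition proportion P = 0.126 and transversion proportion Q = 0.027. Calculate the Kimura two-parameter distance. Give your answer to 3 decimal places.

Under the Kimura two-parameter model, d = −½ ln(1 − 2P − Q) − ¼ ln(1 − 2Q).
1 − 2P − Q = 0.721, giving −½ ln(0.721) = 0.163558.
1 − 2Q = 0.946, giving −¼ ln(0.946) = 0.013878.
d = 0.163558 + 0.013878 = 0.177436.

0.177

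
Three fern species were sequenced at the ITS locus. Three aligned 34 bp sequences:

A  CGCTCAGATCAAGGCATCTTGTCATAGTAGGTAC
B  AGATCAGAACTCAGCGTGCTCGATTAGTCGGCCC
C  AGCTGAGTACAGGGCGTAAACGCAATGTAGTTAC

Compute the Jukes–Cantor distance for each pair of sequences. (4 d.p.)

d(A,B) = 0.7405, d(A,C) = 0.5972, d(B,C) = 0.8240

A–B: 16/34 sites differ → p ≈ 0.470588, d = −0.75 ln(1 − 0.627451) = 0.740540 ≈ 0.7405.
A–C: 14/34 sites differ → p ≈ 0.411765, d = −0.75 ln(1 − 0.54902) = 0.597249 ≈ 0.5972.
B–C: 17/34 sites differ → p = 0.5, d = −0.75 ln(1 − 0.666667) = 0.823960 ≈ 0.8240.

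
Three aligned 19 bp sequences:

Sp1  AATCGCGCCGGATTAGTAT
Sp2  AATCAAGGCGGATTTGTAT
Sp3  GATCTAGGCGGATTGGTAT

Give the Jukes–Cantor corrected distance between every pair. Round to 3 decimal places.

d(Sp1,Sp2) = 0.247, d(Sp1,Sp3) = 0.324, d(Sp2,Sp3) = 0.177

Sp1–Sp2: 4/19 sites differ → p ≈ 0.210526, d = −0.75 ln(1 − 0.280701) = 0.247109 ≈ 0.247.
Sp1–Sp3: 5/19 sites differ → p ≈ 0.263158, d = −0.75 ln(1 − 0.350877) = 0.324100 ≈ 0.324.
Sp2–Sp3: 3/19 sites differ → p ≈ 0.157895, d = −0.75 ln(1 − 0.210527) = 0.177292 ≈ 0.177.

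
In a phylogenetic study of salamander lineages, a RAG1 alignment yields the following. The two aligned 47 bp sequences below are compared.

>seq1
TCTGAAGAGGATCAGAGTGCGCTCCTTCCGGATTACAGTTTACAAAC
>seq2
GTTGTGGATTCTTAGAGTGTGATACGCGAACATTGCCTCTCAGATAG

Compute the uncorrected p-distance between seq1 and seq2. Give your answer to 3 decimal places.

The sequences differ at 25 of 47 positions.
p = 25/47 = 0.531914… ≈ 0.532 (to 3 d.p.).

0.532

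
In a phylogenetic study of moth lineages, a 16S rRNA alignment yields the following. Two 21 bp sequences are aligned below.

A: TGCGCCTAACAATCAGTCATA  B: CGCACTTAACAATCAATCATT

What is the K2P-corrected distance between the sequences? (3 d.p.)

Of 21 sites, 4 differences are transitions and 1 are transversions, so P = 4/21 ≈ 0.190476 and Q = 1/21 ≈ 0.047619.
Under the Kimura two-parameter model, d = −½ ln(1 − 2P − Q) − ¼ ln(1 − 2Q).
1 − 2P − Q = 0.571429, giving −½ ln(0.571429) = 0.279808.
1 − 2Q = 0.904762, giving −¼ ln(0.904762) = 0.025021.
d = 0.279808 + 0.025021 = 0.304829.

0.305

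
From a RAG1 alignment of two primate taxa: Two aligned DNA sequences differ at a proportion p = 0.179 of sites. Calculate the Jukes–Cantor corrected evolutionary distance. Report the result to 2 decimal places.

d = −(3/4) ln(1 − 4p/3) = −0.75 ln(1 − 0.238667) = −0.75 ln(0.761333)
  = −0.75 × (-0.272684) = 0.204513 substitutions/site.

0.20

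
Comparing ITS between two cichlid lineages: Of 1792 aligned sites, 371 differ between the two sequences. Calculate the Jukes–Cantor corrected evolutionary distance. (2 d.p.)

0.24

p = 371/1792 ≈ 0.207031.
d = −(3/4) ln(1 − 4p/3) = −0.75 ln(1 − 0.276041) = −0.75 ln(0.723959)
  = −0.75 × (-0.323021) = 0.242266 substitutions/site.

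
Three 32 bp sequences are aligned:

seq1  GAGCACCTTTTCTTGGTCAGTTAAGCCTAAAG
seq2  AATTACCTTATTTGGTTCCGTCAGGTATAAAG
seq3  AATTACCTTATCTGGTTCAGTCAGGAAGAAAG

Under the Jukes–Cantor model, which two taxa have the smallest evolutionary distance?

seq1–seq2: 12/32 differ, p = 0.375, d = 0.520.
seq1–seq3: 11/32 differ, p = 0.344, d = 0.460.
seq2–seq3: 4/32 differ, p = 0.125, d = 0.137.
The smallest distance is between seq2 and seq3.

seq2 and seq3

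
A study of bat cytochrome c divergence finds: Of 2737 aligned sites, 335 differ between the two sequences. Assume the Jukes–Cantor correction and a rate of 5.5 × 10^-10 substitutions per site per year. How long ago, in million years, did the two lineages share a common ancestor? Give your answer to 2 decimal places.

p = 335/2737 ≈ 0.122397.
d = −(3/4) ln(1 − 4p/3) = −0.75 ln(1 − 0.163196) = −0.75 ln(0.836804)
  = −0.75 × (-0.178165) = 0.133624 substitutions/site.
Under a molecular clock d = 2μt, so t = d/(2μ) = 0.133624 / (2 × 5.5 × 10^-10) = 121.48 million years.

121.48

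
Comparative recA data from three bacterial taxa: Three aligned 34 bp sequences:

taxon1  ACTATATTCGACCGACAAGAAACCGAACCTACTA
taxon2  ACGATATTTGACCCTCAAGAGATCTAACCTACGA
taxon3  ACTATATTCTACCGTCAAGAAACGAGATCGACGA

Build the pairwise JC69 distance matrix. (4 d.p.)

taxon1–taxon2: 8/34 sites differ → p ≈ 0.235294, d = −0.75 ln(1 − 0.313725) = 0.282358 ≈ 0.2824.
taxon1–taxon3: 8/34 sites differ → p ≈ 0.235294, d = −0.75 ln(1 − 0.313725) = 0.282358 ≈ 0.2824.
taxon2–taxon3: 11/34 sites differ → p ≈ 0.323529, d = −0.75 ln(1 − 0.431372) = 0.423397 ≈ 0.4234.

d(taxon1,taxon2) = 0.2824, d(taxon1,taxon3) = 0.2824, d(taxon2,taxon3) = 0.4234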